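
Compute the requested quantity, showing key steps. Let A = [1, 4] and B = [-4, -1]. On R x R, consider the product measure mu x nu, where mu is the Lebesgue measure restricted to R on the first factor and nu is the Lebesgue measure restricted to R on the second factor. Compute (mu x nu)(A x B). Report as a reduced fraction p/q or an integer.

For a measurable rectangle A x B, the product measure satisfies
  (mu x nu)(A x B) = mu(A) * nu(B).
  mu(A) = 3.
  nu(B) = 3.
  (mu x nu)(A x B) = 3 * 3 = 9.

9


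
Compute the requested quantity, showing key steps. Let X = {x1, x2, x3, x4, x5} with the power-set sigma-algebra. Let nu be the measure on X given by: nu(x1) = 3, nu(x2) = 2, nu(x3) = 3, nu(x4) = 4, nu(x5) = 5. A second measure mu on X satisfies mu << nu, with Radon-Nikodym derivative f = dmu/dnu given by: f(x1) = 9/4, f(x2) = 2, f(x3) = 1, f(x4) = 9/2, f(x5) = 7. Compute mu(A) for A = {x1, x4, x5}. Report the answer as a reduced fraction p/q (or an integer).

By the defining property of the Radon-Nikodym derivative, for every measurable set A,
  mu(A) = integral_A f dnu.
Since nu is a discrete measure concentrated on the atoms of X, the integral over A reduces to the sum
  mu(A) = sum_{x in A} f(x) * nu({x}).
Computing each term:
  x1: f(x1) * nu(x1) = 9/4 * 3 = 27/4.
  x4: f(x4) * nu(x4) = 9/2 * 4 = 18.
  x5: f(x5) * nu(x5) = 7 * 5 = 35.
Summing: mu(A) = 27/4 + 18 + 35 = 239/4.

239/4


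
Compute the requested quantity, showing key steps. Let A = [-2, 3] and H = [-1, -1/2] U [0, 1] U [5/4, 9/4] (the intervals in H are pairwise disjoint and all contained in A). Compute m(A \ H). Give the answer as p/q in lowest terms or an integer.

The ambient interval has length m(A) = 3 - (-2) = 5.
Since the holes are disjoint and sit inside A, by finite additivity
  m(H) = sum_i (b_i - a_i), and m(A \ H) = m(A) - m(H).
Computing the hole measures:
  m(H_1) = -1/2 - (-1) = 1/2.
  m(H_2) = 1 - 0 = 1.
  m(H_3) = 9/4 - 5/4 = 1.
Summed: m(H) = 1/2 + 1 + 1 = 5/2.
So m(A \ H) = 5 - 5/2 = 5/2.

5/2


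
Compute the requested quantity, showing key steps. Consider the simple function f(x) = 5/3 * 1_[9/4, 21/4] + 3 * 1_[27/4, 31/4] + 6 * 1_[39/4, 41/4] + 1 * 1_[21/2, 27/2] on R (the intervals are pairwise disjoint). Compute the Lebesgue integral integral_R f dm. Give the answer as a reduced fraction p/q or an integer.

For a simple function f = sum_i c_i * 1_{A_i} with disjoint A_i,
  integral f dm = sum_i c_i * m(A_i).
Lengths of the A_i:
  m(A_1) = 21/4 - 9/4 = 3.
  m(A_2) = 31/4 - 27/4 = 1.
  m(A_3) = 41/4 - 39/4 = 1/2.
  m(A_4) = 27/2 - 21/2 = 3.
Contributions c_i * m(A_i):
  (5/3) * (3) = 5.
  (3) * (1) = 3.
  (6) * (1/2) = 3.
  (1) * (3) = 3.
Total: 5 + 3 + 3 + 3 = 14.

14


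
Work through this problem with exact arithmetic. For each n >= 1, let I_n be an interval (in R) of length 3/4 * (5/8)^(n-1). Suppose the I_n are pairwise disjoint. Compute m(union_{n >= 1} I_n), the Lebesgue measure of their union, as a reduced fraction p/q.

By countable additivity of the Lebesgue measure on pairwise disjoint measurable sets,
  m(union_{n >= 1} I_n) = sum_{n >= 1} m(I_n) = sum_{n >= 1} a * r^(n-1),
  with a = 3/4 and r = 5/8.
Since 0 < r = 5/8 < 1, the geometric series converges:
  sum_{n >= 1} a * r^(n-1) = a / (1 - r).
  = 3/4 / (1 - 5/8)
  = 3/4 / (3/8)
  = 2.

2


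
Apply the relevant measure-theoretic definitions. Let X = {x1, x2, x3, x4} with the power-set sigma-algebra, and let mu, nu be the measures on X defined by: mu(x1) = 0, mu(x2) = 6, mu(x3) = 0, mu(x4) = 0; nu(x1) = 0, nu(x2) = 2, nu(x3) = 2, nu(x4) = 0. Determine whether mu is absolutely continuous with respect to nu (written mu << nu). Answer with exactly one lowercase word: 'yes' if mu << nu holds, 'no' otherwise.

mu << nu means: every nu-null measurable set is also mu-null; equivalently, for every atom x, if nu({x}) = 0 then mu({x}) = 0.
Checking each atom:
  x1: nu = 0, mu = 0 -> consistent with mu << nu.
  x2: nu = 2 > 0 -> no constraint.
  x3: nu = 2 > 0 -> no constraint.
  x4: nu = 0, mu = 0 -> consistent with mu << nu.
No atom violates the condition. Therefore mu << nu.

yes


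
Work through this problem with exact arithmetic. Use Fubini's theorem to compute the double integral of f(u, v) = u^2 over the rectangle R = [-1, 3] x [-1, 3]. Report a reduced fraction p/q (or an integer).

f(u, v) is a tensor product of a function of u and a function of v, and both factors are bounded continuous (hence Lebesgue integrable) on the rectangle, so Fubini's theorem applies:
  integral_R f d(m x m) = (integral_a1^b1 u^2 du) * (integral_a2^b2 1 dv).
Inner integral in u: integral_{-1}^{3} u^2 du = (3^3 - (-1)^3)/3
  = 28/3.
Inner integral in v: integral_{-1}^{3} 1 dv = (3^1 - (-1)^1)/1
  = 4.
Product: (28/3) * (4) = 112/3.

112/3


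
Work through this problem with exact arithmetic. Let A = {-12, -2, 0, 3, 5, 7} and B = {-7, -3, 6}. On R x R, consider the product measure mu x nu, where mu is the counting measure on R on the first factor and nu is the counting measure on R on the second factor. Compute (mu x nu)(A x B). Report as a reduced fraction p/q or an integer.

For a measurable rectangle A x B, the product measure satisfies
  (mu x nu)(A x B) = mu(A) * nu(B).
  mu(A) = 6.
  nu(B) = 3.
  (mu x nu)(A x B) = 6 * 3 = 18.

18


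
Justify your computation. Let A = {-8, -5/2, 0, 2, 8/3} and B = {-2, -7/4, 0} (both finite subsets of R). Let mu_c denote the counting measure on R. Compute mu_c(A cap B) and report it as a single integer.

Counting measure on a finite set equals cardinality. mu_c(A cap B) = |A cap B| (elements appearing in both).
Enumerating the elements of A that also lie in B gives 1 element(s).
So mu_c(A cap B) = 1.

1


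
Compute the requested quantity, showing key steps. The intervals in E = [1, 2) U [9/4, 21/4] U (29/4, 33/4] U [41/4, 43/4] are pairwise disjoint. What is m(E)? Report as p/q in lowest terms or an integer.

For pairwise disjoint intervals, m(union_i I_i) = sum_i m(I_i),
and m is invariant under swapping open/closed endpoints (single points have measure 0).
So m(E) = sum_i (b_i - a_i).
  I_1 has length 2 - 1 = 1.
  I_2 has length 21/4 - 9/4 = 3.
  I_3 has length 33/4 - 29/4 = 1.
  I_4 has length 43/4 - 41/4 = 1/2.
Summing:
  m(E) = 1 + 3 + 1 + 1/2 = 11/2.

11/2


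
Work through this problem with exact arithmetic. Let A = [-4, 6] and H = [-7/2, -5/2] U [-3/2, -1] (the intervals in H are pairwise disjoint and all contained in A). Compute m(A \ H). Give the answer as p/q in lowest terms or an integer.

The ambient interval has length m(A) = 6 - (-4) = 10.
Since the holes are disjoint and sit inside A, by finite additivity
  m(H) = sum_i (b_i - a_i), and m(A \ H) = m(A) - m(H).
Computing the hole measures:
  m(H_1) = -5/2 - (-7/2) = 1.
  m(H_2) = -1 - (-3/2) = 1/2.
Summed: m(H) = 1 + 1/2 = 3/2.
So m(A \ H) = 10 - 3/2 = 17/2.

17/2


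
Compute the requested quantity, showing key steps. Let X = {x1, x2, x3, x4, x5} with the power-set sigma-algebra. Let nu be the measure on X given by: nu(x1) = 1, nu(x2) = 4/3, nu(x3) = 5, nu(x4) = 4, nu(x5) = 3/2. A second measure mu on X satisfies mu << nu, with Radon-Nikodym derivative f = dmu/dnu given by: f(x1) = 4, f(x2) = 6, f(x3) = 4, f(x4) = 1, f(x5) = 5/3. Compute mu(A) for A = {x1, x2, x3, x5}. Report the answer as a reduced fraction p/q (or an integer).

By the defining property of the Radon-Nikodym derivative, for every measurable set A,
  mu(A) = integral_A f dnu.
Since nu is a discrete measure concentrated on the atoms of X, the integral over A reduces to the sum
  mu(A) = sum_{x in A} f(x) * nu({x}).
Computing each term:
  x1: f(x1) * nu(x1) = 4 * 1 = 4.
  x2: f(x2) * nu(x2) = 6 * 4/3 = 8.
  x3: f(x3) * nu(x3) = 4 * 5 = 20.
  x5: f(x5) * nu(x5) = 5/3 * 3/2 = 5/2.
Summing: mu(A) = 4 + 8 + 20 + 5/2 = 69/2.

69/2


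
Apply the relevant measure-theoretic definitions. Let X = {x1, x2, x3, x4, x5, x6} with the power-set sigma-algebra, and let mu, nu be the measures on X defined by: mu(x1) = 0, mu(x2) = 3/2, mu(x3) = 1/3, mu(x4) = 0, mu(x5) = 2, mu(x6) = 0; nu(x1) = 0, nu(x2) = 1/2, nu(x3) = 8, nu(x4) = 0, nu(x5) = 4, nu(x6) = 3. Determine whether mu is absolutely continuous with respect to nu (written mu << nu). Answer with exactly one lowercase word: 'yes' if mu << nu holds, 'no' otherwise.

mu << nu means: every nu-null measurable set is also mu-null; equivalently, for every atom x, if nu({x}) = 0 then mu({x}) = 0.
Checking each atom:
  x1: nu = 0, mu = 0 -> consistent with mu << nu.
  x2: nu = 1/2 > 0 -> no constraint.
  x3: nu = 8 > 0 -> no constraint.
  x4: nu = 0, mu = 0 -> consistent with mu << nu.
  x5: nu = 4 > 0 -> no constraint.
  x6: nu = 3 > 0 -> no constraint.
No atom violates the condition. Therefore mu << nu.

yes


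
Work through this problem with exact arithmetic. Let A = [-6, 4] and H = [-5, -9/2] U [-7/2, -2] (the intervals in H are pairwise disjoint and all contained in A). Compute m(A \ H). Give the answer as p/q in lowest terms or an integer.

The ambient interval has length m(A) = 4 - (-6) = 10.
Since the holes are disjoint and sit inside A, by finite additivity
  m(H) = sum_i (b_i - a_i), and m(A \ H) = m(A) - m(H).
Computing the hole measures:
  m(H_1) = -9/2 - (-5) = 1/2.
  m(H_2) = -2 - (-7/2) = 3/2.
Summed: m(H) = 1/2 + 3/2 = 2.
So m(A \ H) = 10 - 2 = 8.

8


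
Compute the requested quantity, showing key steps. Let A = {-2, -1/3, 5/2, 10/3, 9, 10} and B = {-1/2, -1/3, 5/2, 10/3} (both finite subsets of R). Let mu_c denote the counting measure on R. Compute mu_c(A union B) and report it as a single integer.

Counting measure on a finite set equals cardinality. By inclusion-exclusion, |A union B| = |A| + |B| - |A cap B|.
|A| = 6, |B| = 4, |A cap B| = 3.
So mu_c(A union B) = 6 + 4 - 3 = 7.

7


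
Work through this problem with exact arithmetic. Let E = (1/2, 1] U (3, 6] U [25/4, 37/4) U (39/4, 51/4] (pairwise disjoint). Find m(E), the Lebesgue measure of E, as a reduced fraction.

For pairwise disjoint intervals, m(union_i I_i) = sum_i m(I_i),
and m is invariant under swapping open/closed endpoints (single points have measure 0).
So m(E) = sum_i (b_i - a_i).
  I_1 has length 1 - 1/2 = 1/2.
  I_2 has length 6 - 3 = 3.
  I_3 has length 37/4 - 25/4 = 3.
  I_4 has length 51/4 - 39/4 = 3.
Summing:
  m(E) = 1/2 + 3 + 3 + 3 = 19/2.

19/2


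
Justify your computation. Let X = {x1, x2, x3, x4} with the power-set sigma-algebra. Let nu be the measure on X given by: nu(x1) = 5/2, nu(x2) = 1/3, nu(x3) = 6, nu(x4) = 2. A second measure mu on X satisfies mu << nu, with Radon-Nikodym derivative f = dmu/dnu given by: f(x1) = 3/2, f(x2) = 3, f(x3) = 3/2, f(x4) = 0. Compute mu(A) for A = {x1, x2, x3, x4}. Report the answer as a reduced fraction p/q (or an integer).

By the defining property of the Radon-Nikodym derivative, for every measurable set A,
  mu(A) = integral_A f dnu.
Since nu is a discrete measure concentrated on the atoms of X, the integral over A reduces to the sum
  mu(A) = sum_{x in A} f(x) * nu({x}).
Computing each term:
  x1: f(x1) * nu(x1) = 3/2 * 5/2 = 15/4.
  x2: f(x2) * nu(x2) = 3 * 1/3 = 1.
  x3: f(x3) * nu(x3) = 3/2 * 6 = 9.
  x4: f(x4) * nu(x4) = 0 * 2 = 0.
Summing: mu(A) = 15/4 + 1 + 9 + 0 = 55/4.

55/4


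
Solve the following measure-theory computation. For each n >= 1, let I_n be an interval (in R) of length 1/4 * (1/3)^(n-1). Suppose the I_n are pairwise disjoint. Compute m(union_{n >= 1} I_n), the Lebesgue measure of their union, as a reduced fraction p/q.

By countable additivity of the Lebesgue measure on pairwise disjoint measurable sets,
  m(union_{n >= 1} I_n) = sum_{n >= 1} m(I_n) = sum_{n >= 1} a * r^(n-1),
  with a = 1/4 and r = 1/3.
Since 0 < r = 1/3 < 1, the geometric series converges:
  sum_{n >= 1} a * r^(n-1) = a / (1 - r).
  = 1/4 / (1 - 1/3)
  = 1/4 / (2/3)
  = 3/8.

3/8


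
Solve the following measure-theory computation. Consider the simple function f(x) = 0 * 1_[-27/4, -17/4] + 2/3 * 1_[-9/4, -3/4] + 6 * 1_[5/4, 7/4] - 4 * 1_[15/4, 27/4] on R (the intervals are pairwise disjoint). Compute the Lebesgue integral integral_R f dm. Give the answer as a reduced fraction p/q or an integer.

For a simple function f = sum_i c_i * 1_{A_i} with disjoint A_i,
  integral f dm = sum_i c_i * m(A_i).
Lengths of the A_i:
  m(A_1) = -17/4 - (-27/4) = 5/2.
  m(A_2) = -3/4 - (-9/4) = 3/2.
  m(A_3) = 7/4 - 5/4 = 1/2.
  m(A_4) = 27/4 - 15/4 = 3.
Contributions c_i * m(A_i):
  (0) * (5/2) = 0.
  (2/3) * (3/2) = 1.
  (6) * (1/2) = 3.
  (-4) * (3) = -12.
Total: 0 + 1 + 3 - 12 = -8.

-8


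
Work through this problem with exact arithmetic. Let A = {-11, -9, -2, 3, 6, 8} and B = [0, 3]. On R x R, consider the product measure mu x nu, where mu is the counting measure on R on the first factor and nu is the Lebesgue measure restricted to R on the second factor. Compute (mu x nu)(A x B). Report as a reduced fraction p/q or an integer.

For a measurable rectangle A x B, the product measure satisfies
  (mu x nu)(A x B) = mu(A) * nu(B).
  mu(A) = 6.
  nu(B) = 3.
  (mu x nu)(A x B) = 6 * 3 = 18.

18


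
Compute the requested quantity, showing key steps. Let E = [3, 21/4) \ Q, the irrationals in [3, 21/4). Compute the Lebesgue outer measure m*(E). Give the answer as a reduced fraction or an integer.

The interval I = [3, 21/4) has m(I) = 21/4 - 3 = 9/4 (endpoints are measure-zero, so open/closed/half-open agree). Write I = (I cap Q) u (I \ Q). The rationals in I are countable, so m*(I cap Q) = 0 (cover each rational by intervals whose total length is arbitrarily small). By countable subadditivity m*(I) <= m*(I cap Q) + m*(I \ Q), hence m*(I \ Q) >= m(I) = 9/4. The reverse inequality m*(I \ Q) <= m*(I) = 9/4 is trivial since (I \ Q) is a subset of I. Therefore m*(I \ Q) = 9/4.

9/4


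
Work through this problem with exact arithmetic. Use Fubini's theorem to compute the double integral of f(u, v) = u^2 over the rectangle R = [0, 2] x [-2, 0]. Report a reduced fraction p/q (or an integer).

f(u, v) is a tensor product of a function of u and a function of v, and both factors are bounded continuous (hence Lebesgue integrable) on the rectangle, so Fubini's theorem applies:
  integral_R f d(m x m) = (integral_a1^b1 u^2 du) * (integral_a2^b2 1 dv).
Inner integral in u: integral_{0}^{2} u^2 du = (2^3 - 0^3)/3
  = 8/3.
Inner integral in v: integral_{-2}^{0} 1 dv = (0^1 - (-2)^1)/1
  = 2.
Product: (8/3) * (2) = 16/3.

16/3


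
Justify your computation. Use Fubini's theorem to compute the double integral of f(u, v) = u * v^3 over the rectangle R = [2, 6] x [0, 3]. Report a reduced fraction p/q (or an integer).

f(u, v) is a tensor product of a function of u and a function of v, and both factors are bounded continuous (hence Lebesgue integrable) on the rectangle, so Fubini's theorem applies:
  integral_R f d(m x m) = (integral_a1^b1 u du) * (integral_a2^b2 v^3 dv).
Inner integral in u: integral_{2}^{6} u du = (6^2 - 2^2)/2
  = 16.
Inner integral in v: integral_{0}^{3} v^3 dv = (3^4 - 0^4)/4
  = 81/4.
Product: (16) * (81/4) = 324.

324


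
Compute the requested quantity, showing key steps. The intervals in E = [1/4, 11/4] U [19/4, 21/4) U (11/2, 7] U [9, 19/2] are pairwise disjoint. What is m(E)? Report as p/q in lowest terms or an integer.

For pairwise disjoint intervals, m(union_i I_i) = sum_i m(I_i),
and m is invariant under swapping open/closed endpoints (single points have measure 0).
So m(E) = sum_i (b_i - a_i).
  I_1 has length 11/4 - 1/4 = 5/2.
  I_2 has length 21/4 - 19/4 = 1/2.
  I_3 has length 7 - 11/2 = 3/2.
  I_4 has length 19/2 - 9 = 1/2.
Summing:
  m(E) = 5/2 + 1/2 + 3/2 + 1/2 = 5.

5


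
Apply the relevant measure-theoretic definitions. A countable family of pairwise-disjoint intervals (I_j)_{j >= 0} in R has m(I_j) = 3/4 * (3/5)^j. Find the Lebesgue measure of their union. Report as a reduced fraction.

By countable additivity of the Lebesgue measure on pairwise disjoint measurable sets,
  m(union_{j >= 0} I_j) = sum_{j >= 0} m(I_j) = sum_{j >= 0} a * r^j,
  with a = 3/4 and r = 3/5.
Since 0 < r = 3/5 < 1, the geometric series converges:
  sum_{j >= 0} a * r^j = a / (1 - r).
  = 3/4 / (1 - 3/5)
  = 3/4 / (2/5)
  = 15/8.

15/8


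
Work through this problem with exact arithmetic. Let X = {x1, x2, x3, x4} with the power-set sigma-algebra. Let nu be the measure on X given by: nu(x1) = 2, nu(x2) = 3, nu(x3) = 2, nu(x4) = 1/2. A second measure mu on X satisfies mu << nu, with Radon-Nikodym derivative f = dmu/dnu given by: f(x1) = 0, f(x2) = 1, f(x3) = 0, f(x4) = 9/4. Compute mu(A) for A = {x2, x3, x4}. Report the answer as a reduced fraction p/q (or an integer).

By the defining property of the Radon-Nikodym derivative, for every measurable set A,
  mu(A) = integral_A f dnu.
Since nu is a discrete measure concentrated on the atoms of X, the integral over A reduces to the sum
  mu(A) = sum_{x in A} f(x) * nu({x}).
Computing each term:
  x2: f(x2) * nu(x2) = 1 * 3 = 3.
  x3: f(x3) * nu(x3) = 0 * 2 = 0.
  x4: f(x4) * nu(x4) = 9/4 * 1/2 = 9/8.
Summing: mu(A) = 3 + 0 + 9/8 = 33/8.

33/8


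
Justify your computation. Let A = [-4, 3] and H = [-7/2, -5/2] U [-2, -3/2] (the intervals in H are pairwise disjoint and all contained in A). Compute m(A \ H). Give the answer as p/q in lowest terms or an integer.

The ambient interval has length m(A) = 3 - (-4) = 7.
Since the holes are disjoint and sit inside A, by finite additivity
  m(H) = sum_i (b_i - a_i), and m(A \ H) = m(A) - m(H).
Computing the hole measures:
  m(H_1) = -5/2 - (-7/2) = 1.
  m(H_2) = -3/2 - (-2) = 1/2.
Summed: m(H) = 1 + 1/2 = 3/2.
So m(A \ H) = 7 - 3/2 = 11/2.

11/2


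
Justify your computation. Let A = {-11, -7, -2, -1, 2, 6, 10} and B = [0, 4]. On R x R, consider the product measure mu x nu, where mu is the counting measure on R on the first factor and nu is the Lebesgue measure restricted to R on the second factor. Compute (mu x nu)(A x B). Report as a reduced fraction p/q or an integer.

For a measurable rectangle A x B, the product measure satisfies
  (mu x nu)(A x B) = mu(A) * nu(B).
  mu(A) = 7.
  nu(B) = 4.
  (mu x nu)(A x B) = 7 * 4 = 28.

28


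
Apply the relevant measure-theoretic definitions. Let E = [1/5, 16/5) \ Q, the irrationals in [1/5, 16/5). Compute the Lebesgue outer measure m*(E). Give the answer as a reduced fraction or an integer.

The interval I = [1/5, 16/5) has m(I) = 16/5 - 1/5 = 3 (endpoints are measure-zero, so open/closed/half-open agree). Write I = (I cap Q) u (I \ Q). The rationals in I are countable, so m*(I cap Q) = 0 (cover each rational by intervals whose total length is arbitrarily small). By countable subadditivity m*(I) <= m*(I cap Q) + m*(I \ Q), hence m*(I \ Q) >= m(I) = 3. The reverse inequality m*(I \ Q) <= m*(I) = 3 is trivial since (I \ Q) is a subset of I. Therefore m*(I \ Q) = 3.

3


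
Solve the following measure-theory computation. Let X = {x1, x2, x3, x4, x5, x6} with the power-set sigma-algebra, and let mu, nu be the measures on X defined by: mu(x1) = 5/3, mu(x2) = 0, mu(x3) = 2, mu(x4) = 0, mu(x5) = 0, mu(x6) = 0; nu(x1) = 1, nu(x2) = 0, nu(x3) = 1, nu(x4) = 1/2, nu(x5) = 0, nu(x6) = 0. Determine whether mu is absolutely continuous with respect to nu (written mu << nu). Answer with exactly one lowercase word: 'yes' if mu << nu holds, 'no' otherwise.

mu << nu means: every nu-null measurable set is also mu-null; equivalently, for every atom x, if nu({x}) = 0 then mu({x}) = 0.
Checking each atom:
  x1: nu = 1 > 0 -> no constraint.
  x2: nu = 0, mu = 0 -> consistent with mu << nu.
  x3: nu = 1 > 0 -> no constraint.
  x4: nu = 1/2 > 0 -> no constraint.
  x5: nu = 0, mu = 0 -> consistent with mu << nu.
  x6: nu = 0, mu = 0 -> consistent with mu << nu.
No atom violates the condition. Therefore mu << nu.

yes


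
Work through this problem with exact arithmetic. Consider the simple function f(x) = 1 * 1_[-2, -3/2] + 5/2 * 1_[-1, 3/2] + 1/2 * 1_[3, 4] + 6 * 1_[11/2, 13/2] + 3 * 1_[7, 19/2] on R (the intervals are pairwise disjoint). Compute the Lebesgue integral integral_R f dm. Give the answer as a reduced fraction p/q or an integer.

For a simple function f = sum_i c_i * 1_{A_i} with disjoint A_i,
  integral f dm = sum_i c_i * m(A_i).
Lengths of the A_i:
  m(A_1) = -3/2 - (-2) = 1/2.
  m(A_2) = 3/2 - (-1) = 5/2.
  m(A_3) = 4 - 3 = 1.
  m(A_4) = 13/2 - 11/2 = 1.
  m(A_5) = 19/2 - 7 = 5/2.
Contributions c_i * m(A_i):
  (1) * (1/2) = 1/2.
  (5/2) * (5/2) = 25/4.
  (1/2) * (1) = 1/2.
  (6) * (1) = 6.
  (3) * (5/2) = 15/2.
Total: 1/2 + 25/4 + 1/2 + 6 + 15/2 = 83/4.

83/4


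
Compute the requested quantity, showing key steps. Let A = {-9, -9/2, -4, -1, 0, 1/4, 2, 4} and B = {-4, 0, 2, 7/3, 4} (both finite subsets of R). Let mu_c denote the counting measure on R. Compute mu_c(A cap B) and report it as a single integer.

Counting measure on a finite set equals cardinality. mu_c(A cap B) = |A cap B| (elements appearing in both).
Enumerating the elements of A that also lie in B gives 4 element(s).
So mu_c(A cap B) = 4.

4


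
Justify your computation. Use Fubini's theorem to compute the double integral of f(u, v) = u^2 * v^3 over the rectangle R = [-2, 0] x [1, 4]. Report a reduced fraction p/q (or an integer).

f(u, v) is a tensor product of a function of u and a function of v, and both factors are bounded continuous (hence Lebesgue integrable) on the rectangle, so Fubini's theorem applies:
  integral_R f d(m x m) = (integral_a1^b1 u^2 du) * (integral_a2^b2 v^3 dv).
Inner integral in u: integral_{-2}^{0} u^2 du = (0^3 - (-2)^3)/3
  = 8/3.
Inner integral in v: integral_{1}^{4} v^3 dv = (4^4 - 1^4)/4
  = 255/4.
Product: (8/3) * (255/4) = 170.

170


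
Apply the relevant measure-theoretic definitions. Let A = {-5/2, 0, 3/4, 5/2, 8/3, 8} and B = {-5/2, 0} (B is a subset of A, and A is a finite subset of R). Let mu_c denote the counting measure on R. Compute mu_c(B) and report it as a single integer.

Counting measure assigns mu_c(E) = |E| (number of elements) when E is finite.
B has 2 element(s), so mu_c(B) = 2.

2


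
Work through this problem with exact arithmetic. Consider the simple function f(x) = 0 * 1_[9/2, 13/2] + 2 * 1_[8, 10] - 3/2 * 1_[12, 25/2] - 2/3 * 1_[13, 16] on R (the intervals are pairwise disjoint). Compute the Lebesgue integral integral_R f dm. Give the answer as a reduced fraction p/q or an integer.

For a simple function f = sum_i c_i * 1_{A_i} with disjoint A_i,
  integral f dm = sum_i c_i * m(A_i).
Lengths of the A_i:
  m(A_1) = 13/2 - 9/2 = 2.
  m(A_2) = 10 - 8 = 2.
  m(A_3) = 25/2 - 12 = 1/2.
  m(A_4) = 16 - 13 = 3.
Contributions c_i * m(A_i):
  (0) * (2) = 0.
  (2) * (2) = 4.
  (-3/2) * (1/2) = -3/4.
  (-2/3) * (3) = -2.
Total: 0 + 4 - 3/4 - 2 = 5/4.

5/4


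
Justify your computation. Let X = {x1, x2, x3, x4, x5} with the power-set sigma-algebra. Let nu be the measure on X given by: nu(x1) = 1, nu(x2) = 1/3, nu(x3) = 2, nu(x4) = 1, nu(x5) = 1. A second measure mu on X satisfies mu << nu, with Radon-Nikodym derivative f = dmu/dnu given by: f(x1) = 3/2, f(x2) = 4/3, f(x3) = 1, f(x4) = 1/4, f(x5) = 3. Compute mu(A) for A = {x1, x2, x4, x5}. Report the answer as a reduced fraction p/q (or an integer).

By the defining property of the Radon-Nikodym derivative, for every measurable set A,
  mu(A) = integral_A f dnu.
Since nu is a discrete measure concentrated on the atoms of X, the integral over A reduces to the sum
  mu(A) = sum_{x in A} f(x) * nu({x}).
Computing each term:
  x1: f(x1) * nu(x1) = 3/2 * 1 = 3/2.
  x2: f(x2) * nu(x2) = 4/3 * 1/3 = 4/9.
  x4: f(x4) * nu(x4) = 1/4 * 1 = 1/4.
  x5: f(x5) * nu(x5) = 3 * 1 = 3.
Summing: mu(A) = 3/2 + 4/9 + 1/4 + 3 = 187/36.

187/36


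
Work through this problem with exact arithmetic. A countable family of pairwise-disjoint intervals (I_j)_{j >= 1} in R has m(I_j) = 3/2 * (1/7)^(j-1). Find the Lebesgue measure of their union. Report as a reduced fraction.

By countable additivity of the Lebesgue measure on pairwise disjoint measurable sets,
  m(union_{j >= 1} I_j) = sum_{j >= 1} m(I_j) = sum_{j >= 1} a * r^(j-1),
  with a = 3/2 and r = 1/7.
Since 0 < r = 1/7 < 1, the geometric series converges:
  sum_{j >= 1} a * r^(j-1) = a / (1 - r).
  = 3/2 / (1 - 1/7)
  = 3/2 / (6/7)
  = 7/4.

7/4


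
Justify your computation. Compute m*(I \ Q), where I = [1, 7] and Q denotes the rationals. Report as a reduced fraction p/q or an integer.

The interval I = [1, 7] has m(I) = 7 - 1 = 6 (endpoints are measure-zero, so open/closed/half-open agree). Write I = (I cap Q) u (I \ Q). The rationals in I are countable, so m*(I cap Q) = 0 (cover each rational by intervals whose total length is arbitrarily small). By countable subadditivity m*(I) <= m*(I cap Q) + m*(I \ Q), hence m*(I \ Q) >= m(I) = 6. The reverse inequality m*(I \ Q) <= m*(I) = 6 is trivial since (I \ Q) is a subset of I. Therefore m*(I \ Q) = 6.

6


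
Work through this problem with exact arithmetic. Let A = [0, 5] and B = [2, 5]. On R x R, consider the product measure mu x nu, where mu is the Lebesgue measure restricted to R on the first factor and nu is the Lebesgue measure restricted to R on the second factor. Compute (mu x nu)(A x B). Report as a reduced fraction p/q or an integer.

For a measurable rectangle A x B, the product measure satisfies
  (mu x nu)(A x B) = mu(A) * nu(B).
  mu(A) = 5.
  nu(B) = 3.
  (mu x nu)(A x B) = 5 * 3 = 15.

15


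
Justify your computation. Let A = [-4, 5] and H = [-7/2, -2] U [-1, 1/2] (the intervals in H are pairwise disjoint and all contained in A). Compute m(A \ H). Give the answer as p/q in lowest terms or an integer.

The ambient interval has length m(A) = 5 - (-4) = 9.
Since the holes are disjoint and sit inside A, by finite additivity
  m(H) = sum_i (b_i - a_i), and m(A \ H) = m(A) - m(H).
Computing the hole measures:
  m(H_1) = -2 - (-7/2) = 3/2.
  m(H_2) = 1/2 - (-1) = 3/2.
Summed: m(H) = 3/2 + 3/2 = 3.
So m(A \ H) = 9 - 3 = 6.

6


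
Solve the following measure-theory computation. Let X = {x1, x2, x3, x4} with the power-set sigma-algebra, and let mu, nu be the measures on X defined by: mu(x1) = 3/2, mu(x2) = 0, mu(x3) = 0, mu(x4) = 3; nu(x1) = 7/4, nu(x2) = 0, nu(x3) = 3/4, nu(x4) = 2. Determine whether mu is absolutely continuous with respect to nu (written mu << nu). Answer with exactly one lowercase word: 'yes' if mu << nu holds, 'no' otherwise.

mu << nu means: every nu-null measurable set is also mu-null; equivalently, for every atom x, if nu({x}) = 0 then mu({x}) = 0.
Checking each atom:
  x1: nu = 7/4 > 0 -> no constraint.
  x2: nu = 0, mu = 0 -> consistent with mu << nu.
  x3: nu = 3/4 > 0 -> no constraint.
  x4: nu = 2 > 0 -> no constraint.
No atom violates the condition. Therefore mu << nu.

yes


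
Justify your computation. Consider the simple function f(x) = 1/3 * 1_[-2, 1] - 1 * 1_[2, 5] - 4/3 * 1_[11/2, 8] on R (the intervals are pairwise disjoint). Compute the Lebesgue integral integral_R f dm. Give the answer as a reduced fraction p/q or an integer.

For a simple function f = sum_i c_i * 1_{A_i} with disjoint A_i,
  integral f dm = sum_i c_i * m(A_i).
Lengths of the A_i:
  m(A_1) = 1 - (-2) = 3.
  m(A_2) = 5 - 2 = 3.
  m(A_3) = 8 - 11/2 = 5/2.
Contributions c_i * m(A_i):
  (1/3) * (3) = 1.
  (-1) * (3) = -3.
  (-4/3) * (5/2) = -10/3.
Total: 1 - 3 - 10/3 = -16/3.

-16/3


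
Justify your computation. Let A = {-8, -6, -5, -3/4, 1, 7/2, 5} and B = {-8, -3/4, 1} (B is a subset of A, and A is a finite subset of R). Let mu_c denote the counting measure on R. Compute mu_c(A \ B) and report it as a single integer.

Counting measure assigns mu_c(E) = |E| (number of elements) when E is finite. For B subset A, A \ B is the set of elements of A not in B, so |A \ B| = |A| - |B|.
|A| = 7, |B| = 3, so mu_c(A \ B) = 7 - 3 = 4.

4


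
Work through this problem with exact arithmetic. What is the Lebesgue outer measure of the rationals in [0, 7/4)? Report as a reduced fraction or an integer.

Q cap [0, 7/4) is countable; list its elements as q_1, q_2, ... . Fix eps > 0 and cover the k-th point by an interval of length eps * 2^(-k). The cover has total length eps * sum_{k>=1} 2^(-k) = eps, so by definition of outer measure m*(Q cap [0, 7/4)) <= eps. Since eps was arbitrary and m* >= 0, the outer measure is 0.

0


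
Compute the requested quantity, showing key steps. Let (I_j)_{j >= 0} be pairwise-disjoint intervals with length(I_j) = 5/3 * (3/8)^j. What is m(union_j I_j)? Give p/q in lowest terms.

By countable additivity of the Lebesgue measure on pairwise disjoint measurable sets,
  m(union_{j >= 0} I_j) = sum_{j >= 0} m(I_j) = sum_{j >= 0} a * r^j,
  with a = 5/3 and r = 3/8.
Since 0 < r = 3/8 < 1, the geometric series converges:
  sum_{j >= 0} a * r^j = a / (1 - r).
  = 5/3 / (1 - 3/8)
  = 5/3 / (5/8)
  = 8/3.

8/3


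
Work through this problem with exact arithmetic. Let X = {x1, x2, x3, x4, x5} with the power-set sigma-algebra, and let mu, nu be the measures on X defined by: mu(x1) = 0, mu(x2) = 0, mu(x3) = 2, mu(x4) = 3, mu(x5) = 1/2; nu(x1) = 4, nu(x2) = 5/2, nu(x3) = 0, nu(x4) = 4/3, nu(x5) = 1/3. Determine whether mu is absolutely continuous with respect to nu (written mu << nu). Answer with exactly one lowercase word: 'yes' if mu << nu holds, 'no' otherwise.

mu << nu means: every nu-null measurable set is also mu-null; equivalently, for every atom x, if nu({x}) = 0 then mu({x}) = 0.
Checking each atom:
  x1: nu = 4 > 0 -> no constraint.
  x2: nu = 5/2 > 0 -> no constraint.
  x3: nu = 0, mu = 2 > 0 -> violates mu << nu.
  x4: nu = 4/3 > 0 -> no constraint.
  x5: nu = 1/3 > 0 -> no constraint.
The atom(s) x3 violate the condition (nu = 0 but mu > 0). Therefore mu is NOT absolutely continuous w.r.t. nu.

no


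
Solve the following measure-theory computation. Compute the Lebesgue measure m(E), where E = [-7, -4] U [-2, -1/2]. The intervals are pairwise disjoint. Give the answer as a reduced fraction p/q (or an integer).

For pairwise disjoint intervals, m(union_i I_i) = sum_i m(I_i),
and m is invariant under swapping open/closed endpoints (single points have measure 0).
So m(E) = sum_i (b_i - a_i).
  I_1 has length -4 - (-7) = 3.
  I_2 has length -1/2 - (-2) = 3/2.
Summing:
  m(E) = 3 + 3/2 = 9/2.

9/2


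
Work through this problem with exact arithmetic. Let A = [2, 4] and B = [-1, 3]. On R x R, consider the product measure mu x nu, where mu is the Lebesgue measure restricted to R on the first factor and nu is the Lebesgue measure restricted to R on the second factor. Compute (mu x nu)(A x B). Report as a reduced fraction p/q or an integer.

For a measurable rectangle A x B, the product measure satisfies
  (mu x nu)(A x B) = mu(A) * nu(B).
  mu(A) = 2.
  nu(B) = 4.
  (mu x nu)(A x B) = 2 * 4 = 8.

8


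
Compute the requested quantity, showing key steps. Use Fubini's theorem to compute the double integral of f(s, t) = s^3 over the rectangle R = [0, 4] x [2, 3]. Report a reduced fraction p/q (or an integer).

f(s, t) is a tensor product of a function of s and a function of t, and both factors are bounded continuous (hence Lebesgue integrable) on the rectangle, so Fubini's theorem applies:
  integral_R f d(m x m) = (integral_a1^b1 s^3 ds) * (integral_a2^b2 1 dt).
Inner integral in s: integral_{0}^{4} s^3 ds = (4^4 - 0^4)/4
  = 64.
Inner integral in t: integral_{2}^{3} 1 dt = (3^1 - 2^1)/1
  = 1.
Product: (64) * (1) = 64.

64


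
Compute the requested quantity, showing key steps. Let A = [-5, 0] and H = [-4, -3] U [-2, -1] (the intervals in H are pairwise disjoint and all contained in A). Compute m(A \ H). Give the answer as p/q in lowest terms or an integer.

The ambient interval has length m(A) = 0 - (-5) = 5.
Since the holes are disjoint and sit inside A, by finite additivity
  m(H) = sum_i (b_i - a_i), and m(A \ H) = m(A) - m(H).
Computing the hole measures:
  m(H_1) = -3 - (-4) = 1.
  m(H_2) = -1 - (-2) = 1.
Summed: m(H) = 1 + 1 = 2.
So m(A \ H) = 5 - 2 = 3.

3


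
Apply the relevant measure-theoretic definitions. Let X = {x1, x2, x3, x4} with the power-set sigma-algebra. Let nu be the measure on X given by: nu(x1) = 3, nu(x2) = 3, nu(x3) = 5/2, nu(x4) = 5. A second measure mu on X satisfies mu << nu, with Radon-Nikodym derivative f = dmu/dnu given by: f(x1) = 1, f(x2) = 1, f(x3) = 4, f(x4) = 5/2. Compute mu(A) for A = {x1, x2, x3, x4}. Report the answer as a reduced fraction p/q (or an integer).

By the defining property of the Radon-Nikodym derivative, for every measurable set A,
  mu(A) = integral_A f dnu.
Since nu is a discrete measure concentrated on the atoms of X, the integral over A reduces to the sum
  mu(A) = sum_{x in A} f(x) * nu({x}).
Computing each term:
  x1: f(x1) * nu(x1) = 1 * 3 = 3.
  x2: f(x2) * nu(x2) = 1 * 3 = 3.
  x3: f(x3) * nu(x3) = 4 * 5/2 = 10.
  x4: f(x4) * nu(x4) = 5/2 * 5 = 25/2.
Summing: mu(A) = 3 + 3 + 10 + 25/2 = 57/2.

57/2


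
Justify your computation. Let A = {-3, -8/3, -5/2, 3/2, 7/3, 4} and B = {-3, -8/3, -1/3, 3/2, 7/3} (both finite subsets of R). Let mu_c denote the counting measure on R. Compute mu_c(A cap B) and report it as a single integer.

Counting measure on a finite set equals cardinality. mu_c(A cap B) = |A cap B| (elements appearing in both).
Enumerating the elements of A that also lie in B gives 4 element(s).
So mu_c(A cap B) = 4.

4


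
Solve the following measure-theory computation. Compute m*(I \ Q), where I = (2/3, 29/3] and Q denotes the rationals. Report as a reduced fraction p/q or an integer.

The interval I = (2/3, 29/3] has m(I) = 29/3 - 2/3 = 9 (endpoints are measure-zero, so open/closed/half-open agree). Write I = (I cap Q) u (I \ Q). The rationals in I are countable, so m*(I cap Q) = 0 (cover each rational by intervals whose total length is arbitrarily small). By countable subadditivity m*(I) <= m*(I cap Q) + m*(I \ Q), hence m*(I \ Q) >= m(I) = 9. The reverse inequality m*(I \ Q) <= m*(I) = 9 is trivial since (I \ Q) is a subset of I. Therefore m*(I \ Q) = 9.

9


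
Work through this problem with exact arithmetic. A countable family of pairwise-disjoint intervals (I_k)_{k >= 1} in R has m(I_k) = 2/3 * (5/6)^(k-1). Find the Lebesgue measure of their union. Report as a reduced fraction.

By countable additivity of the Lebesgue measure on pairwise disjoint measurable sets,
  m(union_{k >= 1} I_k) = sum_{k >= 1} m(I_k) = sum_{k >= 1} a * r^(k-1),
  with a = 2/3 and r = 5/6.
Since 0 < r = 5/6 < 1, the geometric series converges:
  sum_{k >= 1} a * r^(k-1) = a / (1 - r).
  = 2/3 / (1 - 5/6)
  = 2/3 / (1/6)
  = 4.

4


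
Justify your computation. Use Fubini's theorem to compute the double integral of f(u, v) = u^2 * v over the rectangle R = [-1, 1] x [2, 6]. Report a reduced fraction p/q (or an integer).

f(u, v) is a tensor product of a function of u and a function of v, and both factors are bounded continuous (hence Lebesgue integrable) on the rectangle, so Fubini's theorem applies:
  integral_R f d(m x m) = (integral_a1^b1 u^2 du) * (integral_a2^b2 v dv).
Inner integral in u: integral_{-1}^{1} u^2 du = (1^3 - (-1)^3)/3
  = 2/3.
Inner integral in v: integral_{2}^{6} v dv = (6^2 - 2^2)/2
  = 16.
Product: (2/3) * (16) = 32/3.

32/3


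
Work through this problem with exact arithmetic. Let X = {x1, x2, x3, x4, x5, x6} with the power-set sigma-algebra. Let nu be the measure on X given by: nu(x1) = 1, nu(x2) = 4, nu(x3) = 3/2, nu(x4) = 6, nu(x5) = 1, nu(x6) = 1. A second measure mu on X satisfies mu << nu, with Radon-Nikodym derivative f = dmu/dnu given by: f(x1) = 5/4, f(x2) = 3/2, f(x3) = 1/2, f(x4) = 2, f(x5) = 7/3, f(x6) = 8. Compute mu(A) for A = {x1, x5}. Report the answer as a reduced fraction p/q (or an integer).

By the defining property of the Radon-Nikodym derivative, for every measurable set A,
  mu(A) = integral_A f dnu.
Since nu is a discrete measure concentrated on the atoms of X, the integral over A reduces to the sum
  mu(A) = sum_{x in A} f(x) * nu({x}).
Computing each term:
  x1: f(x1) * nu(x1) = 5/4 * 1 = 5/4.
  x5: f(x5) * nu(x5) = 7/3 * 1 = 7/3.
Summing: mu(A) = 5/4 + 7/3 = 43/12.

43/12


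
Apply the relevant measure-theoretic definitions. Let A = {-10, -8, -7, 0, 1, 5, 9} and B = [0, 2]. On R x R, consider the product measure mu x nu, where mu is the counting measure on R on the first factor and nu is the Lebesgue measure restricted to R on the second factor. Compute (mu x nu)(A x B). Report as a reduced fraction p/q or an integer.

For a measurable rectangle A x B, the product measure satisfies
  (mu x nu)(A x B) = mu(A) * nu(B).
  mu(A) = 7.
  nu(B) = 2.
  (mu x nu)(A x B) = 7 * 2 = 14.

14


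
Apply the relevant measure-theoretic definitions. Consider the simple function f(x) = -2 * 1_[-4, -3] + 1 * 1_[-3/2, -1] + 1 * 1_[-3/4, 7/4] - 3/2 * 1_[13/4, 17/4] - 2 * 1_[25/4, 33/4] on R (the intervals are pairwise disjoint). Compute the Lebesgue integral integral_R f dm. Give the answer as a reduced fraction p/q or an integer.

For a simple function f = sum_i c_i * 1_{A_i} with disjoint A_i,
  integral f dm = sum_i c_i * m(A_i).
Lengths of the A_i:
  m(A_1) = -3 - (-4) = 1.
  m(A_2) = -1 - (-3/2) = 1/2.
  m(A_3) = 7/4 - (-3/4) = 5/2.
  m(A_4) = 17/4 - 13/4 = 1.
  m(A_5) = 33/4 - 25/4 = 2.
Contributions c_i * m(A_i):
  (-2) * (1) = -2.
  (1) * (1/2) = 1/2.
  (1) * (5/2) = 5/2.
  (-3/2) * (1) = -3/2.
  (-2) * (2) = -4.
Total: -2 + 1/2 + 5/2 - 3/2 - 4 = -9/2.

-9/2


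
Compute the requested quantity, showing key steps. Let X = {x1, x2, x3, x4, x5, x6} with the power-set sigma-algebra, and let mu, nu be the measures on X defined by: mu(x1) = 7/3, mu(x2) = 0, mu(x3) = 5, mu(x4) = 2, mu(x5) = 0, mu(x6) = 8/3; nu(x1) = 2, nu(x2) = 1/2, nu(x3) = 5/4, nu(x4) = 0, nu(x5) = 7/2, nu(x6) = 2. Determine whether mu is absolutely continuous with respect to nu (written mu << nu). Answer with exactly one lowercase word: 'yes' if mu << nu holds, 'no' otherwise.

mu << nu means: every nu-null measurable set is also mu-null; equivalently, for every atom x, if nu({x}) = 0 then mu({x}) = 0.
Checking each atom:
  x1: nu = 2 > 0 -> no constraint.
  x2: nu = 1/2 > 0 -> no constraint.
  x3: nu = 5/4 > 0 -> no constraint.
  x4: nu = 0, mu = 2 > 0 -> violates mu << nu.
  x5: nu = 7/2 > 0 -> no constraint.
  x6: nu = 2 > 0 -> no constraint.
The atom(s) x4 violate the condition (nu = 0 but mu > 0). Therefore mu is NOT absolutely continuous w.r.t. nu.

no


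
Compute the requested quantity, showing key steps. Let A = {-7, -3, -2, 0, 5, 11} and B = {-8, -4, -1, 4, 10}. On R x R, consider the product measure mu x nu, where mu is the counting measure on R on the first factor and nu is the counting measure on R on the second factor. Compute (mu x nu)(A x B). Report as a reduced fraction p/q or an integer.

For a measurable rectangle A x B, the product measure satisfies
  (mu x nu)(A x B) = mu(A) * nu(B).
  mu(A) = 6.
  nu(B) = 5.
  (mu x nu)(A x B) = 6 * 5 = 30.

30


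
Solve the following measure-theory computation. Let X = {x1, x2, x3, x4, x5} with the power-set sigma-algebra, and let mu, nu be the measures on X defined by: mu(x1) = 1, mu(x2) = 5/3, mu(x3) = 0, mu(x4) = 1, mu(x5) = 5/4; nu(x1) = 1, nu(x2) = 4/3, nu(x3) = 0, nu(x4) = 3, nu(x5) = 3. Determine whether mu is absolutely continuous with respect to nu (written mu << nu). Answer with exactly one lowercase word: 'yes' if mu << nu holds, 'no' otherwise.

mu << nu means: every nu-null measurable set is also mu-null; equivalently, for every atom x, if nu({x}) = 0 then mu({x}) = 0.
Checking each atom:
  x1: nu = 1 > 0 -> no constraint.
  x2: nu = 4/3 > 0 -> no constraint.
  x3: nu = 0, mu = 0 -> consistent with mu << nu.
  x4: nu = 3 > 0 -> no constraint.
  x5: nu = 3 > 0 -> no constraint.
No atom violates the condition. Therefore mu << nu.

yes


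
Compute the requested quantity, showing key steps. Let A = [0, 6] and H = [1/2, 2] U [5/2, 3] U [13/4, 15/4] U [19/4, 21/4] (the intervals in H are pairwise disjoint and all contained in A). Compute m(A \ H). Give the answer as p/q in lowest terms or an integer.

The ambient interval has length m(A) = 6 - 0 = 6.
Since the holes are disjoint and sit inside A, by finite additivity
  m(H) = sum_i (b_i - a_i), and m(A \ H) = m(A) - m(H).
Computing the hole measures:
  m(H_1) = 2 - 1/2 = 3/2.
  m(H_2) = 3 - 5/2 = 1/2.
  m(H_3) = 15/4 - 13/4 = 1/2.
  m(H_4) = 21/4 - 19/4 = 1/2.
Summed: m(H) = 3/2 + 1/2 + 1/2 + 1/2 = 3.
So m(A \ H) = 6 - 3 = 3.

3


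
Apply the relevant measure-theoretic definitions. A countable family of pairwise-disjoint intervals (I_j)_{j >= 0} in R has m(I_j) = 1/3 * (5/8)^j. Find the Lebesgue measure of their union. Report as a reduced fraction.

By countable additivity of the Lebesgue measure on pairwise disjoint measurable sets,
  m(union_{j >= 0} I_j) = sum_{j >= 0} m(I_j) = sum_{j >= 0} a * r^j,
  with a = 1/3 and r = 5/8.
Since 0 < r = 5/8 < 1, the geometric series converges:
  sum_{j >= 0} a * r^j = a / (1 - r).
  = 1/3 / (1 - 5/8)
  = 1/3 / (3/8)
  = 8/9.

8/9
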